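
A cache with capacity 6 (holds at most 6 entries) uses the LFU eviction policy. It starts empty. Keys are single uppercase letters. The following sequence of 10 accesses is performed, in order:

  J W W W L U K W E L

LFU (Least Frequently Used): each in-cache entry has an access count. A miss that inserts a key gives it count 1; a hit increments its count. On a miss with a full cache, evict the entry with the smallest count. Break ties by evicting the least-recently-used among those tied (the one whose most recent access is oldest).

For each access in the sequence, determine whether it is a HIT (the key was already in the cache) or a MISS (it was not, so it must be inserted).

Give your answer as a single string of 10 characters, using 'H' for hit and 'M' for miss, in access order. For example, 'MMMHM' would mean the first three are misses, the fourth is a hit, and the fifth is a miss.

LFU simulation (capacity=6):
  1. access J: MISS. Cache: [J(c=1)]
  2. access W: MISS. Cache: [J(c=1) W(c=1)]
  3. access W: HIT, count now 2. Cache: [J(c=1) W(c=2)]
  4. access W: HIT, count now 3. Cache: [J(c=1) W(c=3)]
  5. access L: MISS. Cache: [J(c=1) L(c=1) W(c=3)]
  6. access U: MISS. Cache: [J(c=1) L(c=1) U(c=1) W(c=3)]
  7. access K: MISS. Cache: [J(c=1) L(c=1) U(c=1) K(c=1) W(c=3)]
  8. access W: HIT, count now 4. Cache: [J(c=1) L(c=1) U(c=1) K(c=1) W(c=4)]
  9. access E: MISS. Cache: [J(c=1) L(c=1) U(c=1) K(c=1) E(c=1) W(c=4)]
  10. access L: HIT, count now 2. Cache: [J(c=1) U(c=1) K(c=1) E(c=1) L(c=2) W(c=4)]
Total: 4 hits, 6 misses, 0 evictions

Answer: MMHHMMMHMH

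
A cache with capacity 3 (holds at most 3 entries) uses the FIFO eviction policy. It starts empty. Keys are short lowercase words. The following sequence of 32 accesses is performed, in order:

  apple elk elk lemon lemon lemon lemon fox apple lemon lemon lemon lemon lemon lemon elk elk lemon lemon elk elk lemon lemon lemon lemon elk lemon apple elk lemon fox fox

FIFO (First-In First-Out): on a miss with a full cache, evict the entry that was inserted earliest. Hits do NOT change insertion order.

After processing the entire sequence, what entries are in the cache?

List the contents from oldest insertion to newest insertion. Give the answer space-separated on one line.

Answer: elk lemon fox

Derivation:
FIFO simulation (capacity=3):
  1. access apple: MISS. Cache (old->new): [apple]
  2. access elk: MISS. Cache (old->new): [apple elk]
  3. access elk: HIT. Cache (old->new): [apple elk]
  4. access lemon: MISS. Cache (old->new): [apple elk lemon]
  5. access lemon: HIT. Cache (old->new): [apple elk lemon]
  6. access lemon: HIT. Cache (old->new): [apple elk lemon]
  7. access lemon: HIT. Cache (old->new): [apple elk lemon]
  8. access fox: MISS, evict apple. Cache (old->new): [elk lemon fox]
  9. access apple: MISS, evict elk. Cache (old->new): [lemon fox apple]
  10. access lemon: HIT. Cache (old->new): [lemon fox apple]
  11. access lemon: HIT. Cache (old->new): [lemon fox apple]
  12. access lemon: HIT. Cache (old->new): [lemon fox apple]
  13. access lemon: HIT. Cache (old->new): [lemon fox apple]
  14. access lemon: HIT. Cache (old->new): [lemon fox apple]
  15. access lemon: HIT. Cache (old->new): [lemon fox apple]
  16. access elk: MISS, evict lemon. Cache (old->new): [fox apple elk]
  17. access elk: HIT. Cache (old->new): [fox apple elk]
  18. access lemon: MISS, evict fox. Cache (old->new): [apple elk lemon]
  19. access lemon: HIT. Cache (old->new): [apple elk lemon]
  20. access elk: HIT. Cache (old->new): [apple elk lemon]
  21. access elk: HIT. Cache (old->new): [apple elk lemon]
  22. access lemon: HIT. Cache (old->new): [apple elk lemon]
  23. access lemon: HIT. Cache (old->new): [apple elk lemon]
  24. access lemon: HIT. Cache (old->new): [apple elk lemon]
  25. access lemon: HIT. Cache (old->new): [apple elk lemon]
  26. access elk: HIT. Cache (old->new): [apple elk lemon]
  27. access lemon: HIT. Cache (old->new): [apple elk lemon]
  28. access apple: HIT. Cache (old->new): [apple elk lemon]
  29. access elk: HIT. Cache (old->new): [apple elk lemon]
  30. access lemon: HIT. Cache (old->new): [apple elk lemon]
  31. access fox: MISS, evict apple. Cache (old->new): [elk lemon fox]
  32. access fox: HIT. Cache (old->new): [elk lemon fox]
Total: 24 hits, 8 misses, 5 evictions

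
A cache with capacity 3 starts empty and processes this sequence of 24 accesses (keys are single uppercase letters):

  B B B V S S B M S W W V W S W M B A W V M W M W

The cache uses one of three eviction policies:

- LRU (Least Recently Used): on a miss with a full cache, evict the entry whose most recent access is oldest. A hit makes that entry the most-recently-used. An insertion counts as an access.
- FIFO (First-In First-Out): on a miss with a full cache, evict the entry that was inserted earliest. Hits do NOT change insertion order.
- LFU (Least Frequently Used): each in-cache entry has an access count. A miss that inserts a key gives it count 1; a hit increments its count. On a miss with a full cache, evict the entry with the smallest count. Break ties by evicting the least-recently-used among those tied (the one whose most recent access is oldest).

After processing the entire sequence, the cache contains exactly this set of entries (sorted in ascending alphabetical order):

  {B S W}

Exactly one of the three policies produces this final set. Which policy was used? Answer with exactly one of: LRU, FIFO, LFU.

Answer: LFU

Derivation:
Simulating under each policy and comparing final sets:
  LRU: final set = {M V W} -> differs
  FIFO: final set = {M V W} -> differs
  LFU: final set = {B S W} -> MATCHES target
Only LFU produces the target set.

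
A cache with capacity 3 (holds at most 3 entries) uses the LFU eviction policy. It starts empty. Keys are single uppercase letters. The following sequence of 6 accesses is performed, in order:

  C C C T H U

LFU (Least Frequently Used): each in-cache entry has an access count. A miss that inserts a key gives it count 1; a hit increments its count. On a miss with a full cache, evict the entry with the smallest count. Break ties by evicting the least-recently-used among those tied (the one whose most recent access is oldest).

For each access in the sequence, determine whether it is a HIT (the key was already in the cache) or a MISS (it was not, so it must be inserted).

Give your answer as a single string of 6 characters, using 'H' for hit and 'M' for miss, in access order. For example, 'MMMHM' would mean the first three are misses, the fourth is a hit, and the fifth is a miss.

Answer: MHHMMM

Derivation:
LFU simulation (capacity=3):
  1. access C: MISS. Cache: [C(c=1)]
  2. access C: HIT, count now 2. Cache: [C(c=2)]
  3. access C: HIT, count now 3. Cache: [C(c=3)]
  4. access T: MISS. Cache: [T(c=1) C(c=3)]
  5. access H: MISS. Cache: [T(c=1) H(c=1) C(c=3)]
  6. access U: MISS, evict T(c=1). Cache: [H(c=1) U(c=1) C(c=3)]
Total: 2 hits, 4 misses, 1 evictions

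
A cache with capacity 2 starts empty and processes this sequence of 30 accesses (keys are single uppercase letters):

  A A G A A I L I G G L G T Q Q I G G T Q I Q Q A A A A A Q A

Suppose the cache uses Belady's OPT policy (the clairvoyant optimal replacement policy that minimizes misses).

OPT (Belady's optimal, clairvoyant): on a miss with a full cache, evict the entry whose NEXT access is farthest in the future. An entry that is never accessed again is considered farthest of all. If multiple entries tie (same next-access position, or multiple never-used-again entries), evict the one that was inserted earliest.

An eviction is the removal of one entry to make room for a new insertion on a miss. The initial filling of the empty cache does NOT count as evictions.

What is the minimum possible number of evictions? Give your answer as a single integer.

Answer: 9

Derivation:
OPT (Belady) simulation (capacity=2):
  1. access A: MISS. Cache: [A]
  2. access A: HIT. Next use of A: step 4. Cache: [A]
  3. access G: MISS. Cache: [A G]
  4. access A: HIT. Next use of A: step 5. Cache: [A G]
  5. access A: HIT. Next use of A: step 24. Cache: [A G]
  6. access I: MISS, evict A (next use: step 24). Cache: [G I]
  7. access L: MISS, evict G (next use: step 9). Cache: [I L]
  8. access I: HIT. Next use of I: step 16. Cache: [I L]
  9. access G: MISS, evict I (next use: step 16). Cache: [L G]
  10. access G: HIT. Next use of G: step 12. Cache: [L G]
  11. access L: HIT. Next use of L: never. Cache: [L G]
  12. access G: HIT. Next use of G: step 17. Cache: [L G]
  13. access T: MISS, evict L (next use: never). Cache: [G T]
  14. access Q: MISS, evict T (next use: step 19). Cache: [G Q]
  15. access Q: HIT. Next use of Q: step 20. Cache: [G Q]
  16. access I: MISS, evict Q (next use: step 20). Cache: [G I]
  17. access G: HIT. Next use of G: step 18. Cache: [G I]
  18. access G: HIT. Next use of G: never. Cache: [G I]
  19. access T: MISS, evict G (next use: never). Cache: [I T]
  20. access Q: MISS, evict T (next use: never). Cache: [I Q]
  21. access I: HIT. Next use of I: never. Cache: [I Q]
  22. access Q: HIT. Next use of Q: step 23. Cache: [I Q]
  23. access Q: HIT. Next use of Q: step 29. Cache: [I Q]
  24. access A: MISS, evict I (next use: never). Cache: [Q A]
  25. access A: HIT. Next use of A: step 26. Cache: [Q A]
  26. access A: HIT. Next use of A: step 27. Cache: [Q A]
  27. access A: HIT. Next use of A: step 28. Cache: [Q A]
  28. access A: HIT. Next use of A: step 30. Cache: [Q A]
  29. access Q: HIT. Next use of Q: never. Cache: [Q A]
  30. access A: HIT. Next use of A: never. Cache: [Q A]
Total: 19 hits, 11 misses, 9 evictions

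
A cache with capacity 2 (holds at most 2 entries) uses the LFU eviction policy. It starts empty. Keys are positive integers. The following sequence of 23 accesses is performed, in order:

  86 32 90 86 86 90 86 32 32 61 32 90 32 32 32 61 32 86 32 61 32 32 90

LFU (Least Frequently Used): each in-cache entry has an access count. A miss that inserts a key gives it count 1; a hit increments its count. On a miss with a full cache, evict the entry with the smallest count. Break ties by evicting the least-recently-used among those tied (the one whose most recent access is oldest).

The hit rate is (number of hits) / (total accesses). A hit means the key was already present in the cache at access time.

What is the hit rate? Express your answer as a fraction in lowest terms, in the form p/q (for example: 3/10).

Answer: 10/23

Derivation:
LFU simulation (capacity=2):
  1. access 86: MISS. Cache: [86(c=1)]
  2. access 32: MISS. Cache: [86(c=1) 32(c=1)]
  3. access 90: MISS, evict 86(c=1). Cache: [32(c=1) 90(c=1)]
  4. access 86: MISS, evict 32(c=1). Cache: [90(c=1) 86(c=1)]
  5. access 86: HIT, count now 2. Cache: [90(c=1) 86(c=2)]
  6. access 90: HIT, count now 2. Cache: [86(c=2) 90(c=2)]
  7. access 86: HIT, count now 3. Cache: [90(c=2) 86(c=3)]
  8. access 32: MISS, evict 90(c=2). Cache: [32(c=1) 86(c=3)]
  9. access 32: HIT, count now 2. Cache: [32(c=2) 86(c=3)]
  10. access 61: MISS, evict 32(c=2). Cache: [61(c=1) 86(c=3)]
  11. access 32: MISS, evict 61(c=1). Cache: [32(c=1) 86(c=3)]
  12. access 90: MISS, evict 32(c=1). Cache: [90(c=1) 86(c=3)]
  13. access 32: MISS, evict 90(c=1). Cache: [32(c=1) 86(c=3)]
  14. access 32: HIT, count now 2. Cache: [32(c=2) 86(c=3)]
  15. access 32: HIT, count now 3. Cache: [86(c=3) 32(c=3)]
  16. access 61: MISS, evict 86(c=3). Cache: [61(c=1) 32(c=3)]
  17. access 32: HIT, count now 4. Cache: [61(c=1) 32(c=4)]
  18. access 86: MISS, evict 61(c=1). Cache: [86(c=1) 32(c=4)]
  19. access 32: HIT, count now 5. Cache: [86(c=1) 32(c=5)]
  20. access 61: MISS, evict 86(c=1). Cache: [61(c=1) 32(c=5)]
  21. access 32: HIT, count now 6. Cache: [61(c=1) 32(c=6)]
  22. access 32: HIT, count now 7. Cache: [61(c=1) 32(c=7)]
  23. access 90: MISS, evict 61(c=1). Cache: [90(c=1) 32(c=7)]
Total: 10 hits, 13 misses, 11 evictions

Hit rate = 10/23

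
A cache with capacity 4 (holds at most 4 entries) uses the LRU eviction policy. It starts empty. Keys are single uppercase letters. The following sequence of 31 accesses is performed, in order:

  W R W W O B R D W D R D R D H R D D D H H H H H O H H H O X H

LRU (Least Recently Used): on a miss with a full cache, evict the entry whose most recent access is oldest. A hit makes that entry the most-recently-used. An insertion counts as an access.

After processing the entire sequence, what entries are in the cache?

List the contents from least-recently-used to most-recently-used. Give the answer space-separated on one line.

LRU simulation (capacity=4):
  1. access W: MISS. Cache (LRU->MRU): [W]
  2. access R: MISS. Cache (LRU->MRU): [W R]
  3. access W: HIT. Cache (LRU->MRU): [R W]
  4. access W: HIT. Cache (LRU->MRU): [R W]
  5. access O: MISS. Cache (LRU->MRU): [R W O]
  6. access B: MISS. Cache (LRU->MRU): [R W O B]
  7. access R: HIT. Cache (LRU->MRU): [W O B R]
  8. access D: MISS, evict W. Cache (LRU->MRU): [O B R D]
  9. access W: MISS, evict O. Cache (LRU->MRU): [B R D W]
  10. access D: HIT. Cache (LRU->MRU): [B R W D]
  11. access R: HIT. Cache (LRU->MRU): [B W D R]
  12. access D: HIT. Cache (LRU->MRU): [B W R D]
  13. access R: HIT. Cache (LRU->MRU): [B W D R]
  14. access D: HIT. Cache (LRU->MRU): [B W R D]
  15. access H: MISS, evict B. Cache (LRU->MRU): [W R D H]
  16. access R: HIT. Cache (LRU->MRU): [W D H R]
  17. access D: HIT. Cache (LRU->MRU): [W H R D]
  18. access D: HIT. Cache (LRU->MRU): [W H R D]
  19. access D: HIT. Cache (LRU->MRU): [W H R D]
  20. access H: HIT. Cache (LRU->MRU): [W R D H]
  21. access H: HIT. Cache (LRU->MRU): [W R D H]
  22. access H: HIT. Cache (LRU->MRU): [W R D H]
  23. access H: HIT. Cache (LRU->MRU): [W R D H]
  24. access H: HIT. Cache (LRU->MRU): [W R D H]
  25. access O: MISS, evict W. Cache (LRU->MRU): [R D H O]
  26. access H: HIT. Cache (LRU->MRU): [R D O H]
  27. access H: HIT. Cache (LRU->MRU): [R D O H]
  28. access H: HIT. Cache (LRU->MRU): [R D O H]
  29. access O: HIT. Cache (LRU->MRU): [R D H O]
  30. access X: MISS, evict R. Cache (LRU->MRU): [D H O X]
  31. access H: HIT. Cache (LRU->MRU): [D O X H]
Total: 22 hits, 9 misses, 5 evictions

Answer: D O X H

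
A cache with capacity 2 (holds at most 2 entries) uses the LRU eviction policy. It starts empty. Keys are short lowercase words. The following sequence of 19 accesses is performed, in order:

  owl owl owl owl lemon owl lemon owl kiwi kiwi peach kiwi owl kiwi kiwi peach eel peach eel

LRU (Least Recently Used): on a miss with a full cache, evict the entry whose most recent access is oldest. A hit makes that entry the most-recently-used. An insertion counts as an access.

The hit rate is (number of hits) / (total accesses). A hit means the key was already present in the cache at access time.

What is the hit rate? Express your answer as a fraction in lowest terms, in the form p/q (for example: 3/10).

Answer: 12/19

Derivation:
LRU simulation (capacity=2):
  1. access owl: MISS. Cache (LRU->MRU): [owl]
  2. access owl: HIT. Cache (LRU->MRU): [owl]
  3. access owl: HIT. Cache (LRU->MRU): [owl]
  4. access owl: HIT. Cache (LRU->MRU): [owl]
  5. access lemon: MISS. Cache (LRU->MRU): [owl lemon]
  6. access owl: HIT. Cache (LRU->MRU): [lemon owl]
  7. access lemon: HIT. Cache (LRU->MRU): [owl lemon]
  8. access owl: HIT. Cache (LRU->MRU): [lemon owl]
  9. access kiwi: MISS, evict lemon. Cache (LRU->MRU): [owl kiwi]
  10. access kiwi: HIT. Cache (LRU->MRU): [owl kiwi]
  11. access peach: MISS, evict owl. Cache (LRU->MRU): [kiwi peach]
  12. access kiwi: HIT. Cache (LRU->MRU): [peach kiwi]
  13. access owl: MISS, evict peach. Cache (LRU->MRU): [kiwi owl]
  14. access kiwi: HIT. Cache (LRU->MRU): [owl kiwi]
  15. access kiwi: HIT. Cache (LRU->MRU): [owl kiwi]
  16. access peach: MISS, evict owl. Cache (LRU->MRU): [kiwi peach]
  17. access eel: MISS, evict kiwi. Cache (LRU->MRU): [peach eel]
  18. access peach: HIT. Cache (LRU->MRU): [eel peach]
  19. access eel: HIT. Cache (LRU->MRU): [peach eel]
Total: 12 hits, 7 misses, 5 evictions

Hit rate = 12/19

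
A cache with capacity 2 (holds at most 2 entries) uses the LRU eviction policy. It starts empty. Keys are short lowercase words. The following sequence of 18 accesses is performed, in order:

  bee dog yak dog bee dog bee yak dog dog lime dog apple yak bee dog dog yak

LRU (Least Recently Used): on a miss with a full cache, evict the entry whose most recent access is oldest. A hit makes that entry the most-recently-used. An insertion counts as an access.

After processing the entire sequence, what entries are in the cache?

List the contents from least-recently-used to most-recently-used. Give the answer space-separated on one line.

LRU simulation (capacity=2):
  1. access bee: MISS. Cache (LRU->MRU): [bee]
  2. access dog: MISS. Cache (LRU->MRU): [bee dog]
  3. access yak: MISS, evict bee. Cache (LRU->MRU): [dog yak]
  4. access dog: HIT. Cache (LRU->MRU): [yak dog]
  5. access bee: MISS, evict yak. Cache (LRU->MRU): [dog bee]
  6. access dog: HIT. Cache (LRU->MRU): [bee dog]
  7. access bee: HIT. Cache (LRU->MRU): [dog bee]
  8. access yak: MISS, evict dog. Cache (LRU->MRU): [bee yak]
  9. access dog: MISS, evict bee. Cache (LRU->MRU): [yak dog]
  10. access dog: HIT. Cache (LRU->MRU): [yak dog]
  11. access lime: MISS, evict yak. Cache (LRU->MRU): [dog lime]
  12. access dog: HIT. Cache (LRU->MRU): [lime dog]
  13. access apple: MISS, evict lime. Cache (LRU->MRU): [dog apple]
  14. access yak: MISS, evict dog. Cache (LRU->MRU): [apple yak]
  15. access bee: MISS, evict apple. Cache (LRU->MRU): [yak bee]
  16. access dog: MISS, evict yak. Cache (LRU->MRU): [bee dog]
  17. access dog: HIT. Cache (LRU->MRU): [bee dog]
  18. access yak: MISS, evict bee. Cache (LRU->MRU): [dog yak]
Total: 6 hits, 12 misses, 10 evictions

Answer: dog yak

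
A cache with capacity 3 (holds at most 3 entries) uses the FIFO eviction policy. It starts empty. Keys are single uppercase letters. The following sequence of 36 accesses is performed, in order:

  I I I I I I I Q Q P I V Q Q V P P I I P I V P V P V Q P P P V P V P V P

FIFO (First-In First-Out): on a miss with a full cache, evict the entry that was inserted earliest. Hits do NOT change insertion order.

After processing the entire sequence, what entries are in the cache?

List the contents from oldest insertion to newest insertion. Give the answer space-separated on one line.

FIFO simulation (capacity=3):
  1. access I: MISS. Cache (old->new): [I]
  2. access I: HIT. Cache (old->new): [I]
  3. access I: HIT. Cache (old->new): [I]
  4. access I: HIT. Cache (old->new): [I]
  5. access I: HIT. Cache (old->new): [I]
  6. access I: HIT. Cache (old->new): [I]
  7. access I: HIT. Cache (old->new): [I]
  8. access Q: MISS. Cache (old->new): [I Q]
  9. access Q: HIT. Cache (old->new): [I Q]
  10. access P: MISS. Cache (old->new): [I Q P]
  11. access I: HIT. Cache (old->new): [I Q P]
  12. access V: MISS, evict I. Cache (old->new): [Q P V]
  13. access Q: HIT. Cache (old->new): [Q P V]
  14. access Q: HIT. Cache (old->new): [Q P V]
  15. access V: HIT. Cache (old->new): [Q P V]
  16. access P: HIT. Cache (old->new): [Q P V]
  17. access P: HIT. Cache (old->new): [Q P V]
  18. access I: MISS, evict Q. Cache (old->new): [P V I]
  19. access I: HIT. Cache (old->new): [P V I]
  20. access P: HIT. Cache (old->new): [P V I]
  21. access I: HIT. Cache (old->new): [P V I]
  22. access V: HIT. Cache (old->new): [P V I]
  23. access P: HIT. Cache (old->new): [P V I]
  24. access V: HIT. Cache (old->new): [P V I]
  25. access P: HIT. Cache (old->new): [P V I]
  26. access V: HIT. Cache (old->new): [P V I]
  27. access Q: MISS, evict P. Cache (old->new): [V I Q]
  28. access P: MISS, evict V. Cache (old->new): [I Q P]
  29. access P: HIT. Cache (old->new): [I Q P]
  30. access P: HIT. Cache (old->new): [I Q P]
  31. access V: MISS, evict I. Cache (old->new): [Q P V]
  32. access P: HIT. Cache (old->new): [Q P V]
  33. access V: HIT. Cache (old->new): [Q P V]
  34. access P: HIT. Cache (old->new): [Q P V]
  35. access V: HIT. Cache (old->new): [Q P V]
  36. access P: HIT. Cache (old->new): [Q P V]
Total: 28 hits, 8 misses, 5 evictions

Answer: Q P V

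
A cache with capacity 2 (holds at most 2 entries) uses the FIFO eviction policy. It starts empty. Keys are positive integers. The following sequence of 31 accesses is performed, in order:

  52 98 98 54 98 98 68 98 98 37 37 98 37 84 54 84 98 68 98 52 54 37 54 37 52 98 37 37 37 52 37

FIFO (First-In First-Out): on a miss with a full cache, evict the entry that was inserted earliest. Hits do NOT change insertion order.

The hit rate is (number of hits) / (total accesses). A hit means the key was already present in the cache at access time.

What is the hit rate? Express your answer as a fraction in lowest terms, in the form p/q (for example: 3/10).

Answer: 14/31

Derivation:
FIFO simulation (capacity=2):
  1. access 52: MISS. Cache (old->new): [52]
  2. access 98: MISS. Cache (old->new): [52 98]
  3. access 98: HIT. Cache (old->new): [52 98]
  4. access 54: MISS, evict 52. Cache (old->new): [98 54]
  5. access 98: HIT. Cache (old->new): [98 54]
  6. access 98: HIT. Cache (old->new): [98 54]
  7. access 68: MISS, evict 98. Cache (old->new): [54 68]
  8. access 98: MISS, evict 54. Cache (old->new): [68 98]
  9. access 98: HIT. Cache (old->new): [68 98]
  10. access 37: MISS, evict 68. Cache (old->new): [98 37]
  11. access 37: HIT. Cache (old->new): [98 37]
  12. access 98: HIT. Cache (old->new): [98 37]
  13. access 37: HIT. Cache (old->new): [98 37]
  14. access 84: MISS, evict 98. Cache (old->new): [37 84]
  15. access 54: MISS, evict 37. Cache (old->new): [84 54]
  16. access 84: HIT. Cache (old->new): [84 54]
  17. access 98: MISS, evict 84. Cache (old->new): [54 98]
  18. access 68: MISS, evict 54. Cache (old->new): [98 68]
  19. access 98: HIT. Cache (old->new): [98 68]
  20. access 52: MISS, evict 98. Cache (old->new): [68 52]
  21. access 54: MISS, evict 68. Cache (old->new): [52 54]
  22. access 37: MISS, evict 52. Cache (old->new): [54 37]
  23. access 54: HIT. Cache (old->new): [54 37]
  24. access 37: HIT. Cache (old->new): [54 37]
  25. access 52: MISS, evict 54. Cache (old->new): [37 52]
  26. access 98: MISS, evict 37. Cache (old->new): [52 98]
  27. access 37: MISS, evict 52. Cache (old->new): [98 37]
  28. access 37: HIT. Cache (old->new): [98 37]
  29. access 37: HIT. Cache (old->new): [98 37]
  30. access 52: MISS, evict 98. Cache (old->new): [37 52]
  31. access 37: HIT. Cache (old->new): [37 52]
Total: 14 hits, 17 misses, 15 evictions

Hit rate = 14/31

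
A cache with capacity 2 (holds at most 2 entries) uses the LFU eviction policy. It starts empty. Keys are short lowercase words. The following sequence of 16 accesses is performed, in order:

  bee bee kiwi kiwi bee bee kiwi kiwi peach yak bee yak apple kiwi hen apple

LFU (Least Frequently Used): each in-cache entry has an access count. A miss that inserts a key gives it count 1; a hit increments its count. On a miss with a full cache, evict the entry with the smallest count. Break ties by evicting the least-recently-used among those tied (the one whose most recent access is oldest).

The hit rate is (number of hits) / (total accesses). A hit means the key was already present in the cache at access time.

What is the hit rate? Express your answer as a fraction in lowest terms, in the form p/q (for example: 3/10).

Answer: 7/16

Derivation:
LFU simulation (capacity=2):
  1. access bee: MISS. Cache: [bee(c=1)]
  2. access bee: HIT, count now 2. Cache: [bee(c=2)]
  3. access kiwi: MISS. Cache: [kiwi(c=1) bee(c=2)]
  4. access kiwi: HIT, count now 2. Cache: [bee(c=2) kiwi(c=2)]
  5. access bee: HIT, count now 3. Cache: [kiwi(c=2) bee(c=3)]
  6. access bee: HIT, count now 4. Cache: [kiwi(c=2) bee(c=4)]
  7. access kiwi: HIT, count now 3. Cache: [kiwi(c=3) bee(c=4)]
  8. access kiwi: HIT, count now 4. Cache: [bee(c=4) kiwi(c=4)]
  9. access peach: MISS, evict bee(c=4). Cache: [peach(c=1) kiwi(c=4)]
  10. access yak: MISS, evict peach(c=1). Cache: [yak(c=1) kiwi(c=4)]
  11. access bee: MISS, evict yak(c=1). Cache: [bee(c=1) kiwi(c=4)]
  12. access yak: MISS, evict bee(c=1). Cache: [yak(c=1) kiwi(c=4)]
  13. access apple: MISS, evict yak(c=1). Cache: [apple(c=1) kiwi(c=4)]
  14. access kiwi: HIT, count now 5. Cache: [apple(c=1) kiwi(c=5)]
  15. access hen: MISS, evict apple(c=1). Cache: [hen(c=1) kiwi(c=5)]
  16. access apple: MISS, evict hen(c=1). Cache: [apple(c=1) kiwi(c=5)]
Total: 7 hits, 9 misses, 7 evictions

Hit rate = 7/16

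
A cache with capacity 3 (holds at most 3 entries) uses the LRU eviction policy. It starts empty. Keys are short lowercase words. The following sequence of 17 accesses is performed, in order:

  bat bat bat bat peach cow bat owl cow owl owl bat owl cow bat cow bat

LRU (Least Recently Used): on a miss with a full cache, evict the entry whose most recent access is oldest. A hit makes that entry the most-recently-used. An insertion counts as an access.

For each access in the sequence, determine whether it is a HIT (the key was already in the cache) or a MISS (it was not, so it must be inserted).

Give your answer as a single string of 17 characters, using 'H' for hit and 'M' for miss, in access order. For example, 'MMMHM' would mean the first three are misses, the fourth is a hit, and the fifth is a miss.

LRU simulation (capacity=3):
  1. access bat: MISS. Cache (LRU->MRU): [bat]
  2. access bat: HIT. Cache (LRU->MRU): [bat]
  3. access bat: HIT. Cache (LRU->MRU): [bat]
  4. access bat: HIT. Cache (LRU->MRU): [bat]
  5. access peach: MISS. Cache (LRU->MRU): [bat peach]
  6. access cow: MISS. Cache (LRU->MRU): [bat peach cow]
  7. access bat: HIT. Cache (LRU->MRU): [peach cow bat]
  8. access owl: MISS, evict peach. Cache (LRU->MRU): [cow bat owl]
  9. access cow: HIT. Cache (LRU->MRU): [bat owl cow]
  10. access owl: HIT. Cache (LRU->MRU): [bat cow owl]
  11. access owl: HIT. Cache (LRU->MRU): [bat cow owl]
  12. access bat: HIT. Cache (LRU->MRU): [cow owl bat]
  13. access owl: HIT. Cache (LRU->MRU): [cow bat owl]
  14. access cow: HIT. Cache (LRU->MRU): [bat owl cow]
  15. access bat: HIT. Cache (LRU->MRU): [owl cow bat]
  16. access cow: HIT. Cache (LRU->MRU): [owl bat cow]
  17. access bat: HIT. Cache (LRU->MRU): [owl cow bat]
Total: 13 hits, 4 misses, 1 evictions

Answer: MHHHMMHMHHHHHHHHH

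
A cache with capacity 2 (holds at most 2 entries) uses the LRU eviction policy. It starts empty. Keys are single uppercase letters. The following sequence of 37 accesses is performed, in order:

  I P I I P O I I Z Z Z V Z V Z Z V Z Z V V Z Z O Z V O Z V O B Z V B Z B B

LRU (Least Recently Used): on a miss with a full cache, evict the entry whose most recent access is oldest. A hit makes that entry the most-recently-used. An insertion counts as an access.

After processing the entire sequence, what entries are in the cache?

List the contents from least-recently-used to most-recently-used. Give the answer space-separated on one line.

LRU simulation (capacity=2):
  1. access I: MISS. Cache (LRU->MRU): [I]
  2. access P: MISS. Cache (LRU->MRU): [I P]
  3. access I: HIT. Cache (LRU->MRU): [P I]
  4. access I: HIT. Cache (LRU->MRU): [P I]
  5. access P: HIT. Cache (LRU->MRU): [I P]
  6. access O: MISS, evict I. Cache (LRU->MRU): [P O]
  7. access I: MISS, evict P. Cache (LRU->MRU): [O I]
  8. access I: HIT. Cache (LRU->MRU): [O I]
  9. access Z: MISS, evict O. Cache (LRU->MRU): [I Z]
  10. access Z: HIT. Cache (LRU->MRU): [I Z]
  11. access Z: HIT. Cache (LRU->MRU): [I Z]
  12. access V: MISS, evict I. Cache (LRU->MRU): [Z V]
  13. access Z: HIT. Cache (LRU->MRU): [V Z]
  14. access V: HIT. Cache (LRU->MRU): [Z V]
  15. access Z: HIT. Cache (LRU->MRU): [V Z]
  16. access Z: HIT. Cache (LRU->MRU): [V Z]
  17. access V: HIT. Cache (LRU->MRU): [Z V]
  18. access Z: HIT. Cache (LRU->MRU): [V Z]
  19. access Z: HIT. Cache (LRU->MRU): [V Z]
  20. access V: HIT. Cache (LRU->MRU): [Z V]
  21. access V: HIT. Cache (LRU->MRU): [Z V]
  22. access Z: HIT. Cache (LRU->MRU): [V Z]
  23. access Z: HIT. Cache (LRU->MRU): [V Z]
  24. access O: MISS, evict V. Cache (LRU->MRU): [Z O]
  25. access Z: HIT. Cache (LRU->MRU): [O Z]
  26. access V: MISS, evict O. Cache (LRU->MRU): [Z V]
  27. access O: MISS, evict Z. Cache (LRU->MRU): [V O]
  28. access Z: MISS, evict V. Cache (LRU->MRU): [O Z]
  29. access V: MISS, evict O. Cache (LRU->MRU): [Z V]
  30. access O: MISS, evict Z. Cache (LRU->MRU): [V O]
  31. access B: MISS, evict V. Cache (LRU->MRU): [O B]
  32. access Z: MISS, evict O. Cache (LRU->MRU): [B Z]
  33. access V: MISS, evict B. Cache (LRU->MRU): [Z V]
  34. access B: MISS, evict Z. Cache (LRU->MRU): [V B]
  35. access Z: MISS, evict V. Cache (LRU->MRU): [B Z]
  36. access B: HIT. Cache (LRU->MRU): [Z B]
  37. access B: HIT. Cache (LRU->MRU): [Z B]
Total: 20 hits, 17 misses, 15 evictions

Answer: Z B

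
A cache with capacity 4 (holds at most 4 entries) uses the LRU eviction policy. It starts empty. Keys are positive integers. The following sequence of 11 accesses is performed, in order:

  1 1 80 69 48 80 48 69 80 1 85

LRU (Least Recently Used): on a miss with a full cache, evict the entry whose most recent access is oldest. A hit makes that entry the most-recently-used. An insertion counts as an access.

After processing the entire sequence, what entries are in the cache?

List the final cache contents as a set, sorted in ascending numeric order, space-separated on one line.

Answer: 1 69 80 85

Derivation:
LRU simulation (capacity=4):
  1. access 1: MISS. Cache (LRU->MRU): [1]
  2. access 1: HIT. Cache (LRU->MRU): [1]
  3. access 80: MISS. Cache (LRU->MRU): [1 80]
  4. access 69: MISS. Cache (LRU->MRU): [1 80 69]
  5. access 48: MISS. Cache (LRU->MRU): [1 80 69 48]
  6. access 80: HIT. Cache (LRU->MRU): [1 69 48 80]
  7. access 48: HIT. Cache (LRU->MRU): [1 69 80 48]
  8. access 69: HIT. Cache (LRU->MRU): [1 80 48 69]
  9. access 80: HIT. Cache (LRU->MRU): [1 48 69 80]
  10. access 1: HIT. Cache (LRU->MRU): [48 69 80 1]
  11. access 85: MISS, evict 48. Cache (LRU->MRU): [69 80 1 85]
Total: 6 hits, 5 misses, 1 evictions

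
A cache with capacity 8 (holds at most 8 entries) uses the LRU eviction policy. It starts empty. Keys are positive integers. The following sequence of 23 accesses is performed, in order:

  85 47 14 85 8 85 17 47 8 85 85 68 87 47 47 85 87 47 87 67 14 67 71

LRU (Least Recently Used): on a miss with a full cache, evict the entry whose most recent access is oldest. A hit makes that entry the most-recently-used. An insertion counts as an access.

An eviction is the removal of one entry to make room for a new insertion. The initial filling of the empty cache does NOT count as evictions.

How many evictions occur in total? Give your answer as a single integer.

Answer: 1

Derivation:
LRU simulation (capacity=8):
  1. access 85: MISS. Cache (LRU->MRU): [85]
  2. access 47: MISS. Cache (LRU->MRU): [85 47]
  3. access 14: MISS. Cache (LRU->MRU): [85 47 14]
  4. access 85: HIT. Cache (LRU->MRU): [47 14 85]
  5. access 8: MISS. Cache (LRU->MRU): [47 14 85 8]
  6. access 85: HIT. Cache (LRU->MRU): [47 14 8 85]
  7. access 17: MISS. Cache (LRU->MRU): [47 14 8 85 17]
  8. access 47: HIT. Cache (LRU->MRU): [14 8 85 17 47]
  9. access 8: HIT. Cache (LRU->MRU): [14 85 17 47 8]
  10. access 85: HIT. Cache (LRU->MRU): [14 17 47 8 85]
  11. access 85: HIT. Cache (LRU->MRU): [14 17 47 8 85]
  12. access 68: MISS. Cache (LRU->MRU): [14 17 47 8 85 68]
  13. access 87: MISS. Cache (LRU->MRU): [14 17 47 8 85 68 87]
  14. access 47: HIT. Cache (LRU->MRU): [14 17 8 85 68 87 47]
  15. access 47: HIT. Cache (LRU->MRU): [14 17 8 85 68 87 47]
  16. access 85: HIT. Cache (LRU->MRU): [14 17 8 68 87 47 85]
  17. access 87: HIT. Cache (LRU->MRU): [14 17 8 68 47 85 87]
  18. access 47: HIT. Cache (LRU->MRU): [14 17 8 68 85 87 47]
  19. access 87: HIT. Cache (LRU->MRU): [14 17 8 68 85 47 87]
  20. access 67: MISS. Cache (LRU->MRU): [14 17 8 68 85 47 87 67]
  21. access 14: HIT. Cache (LRU->MRU): [17 8 68 85 47 87 67 14]
  22. access 67: HIT. Cache (LRU->MRU): [17 8 68 85 47 87 14 67]
  23. access 71: MISS, evict 17. Cache (LRU->MRU): [8 68 85 47 87 14 67 71]
Total: 14 hits, 9 misses, 1 evictions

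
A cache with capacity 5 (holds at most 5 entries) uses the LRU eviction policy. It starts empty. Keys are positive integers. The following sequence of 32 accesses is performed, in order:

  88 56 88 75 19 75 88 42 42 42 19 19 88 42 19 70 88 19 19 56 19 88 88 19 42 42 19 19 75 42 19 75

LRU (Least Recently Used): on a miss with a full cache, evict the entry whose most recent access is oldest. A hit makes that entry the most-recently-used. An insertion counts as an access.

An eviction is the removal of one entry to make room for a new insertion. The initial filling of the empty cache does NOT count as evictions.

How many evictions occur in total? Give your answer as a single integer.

LRU simulation (capacity=5):
  1. access 88: MISS. Cache (LRU->MRU): [88]
  2. access 56: MISS. Cache (LRU->MRU): [88 56]
  3. access 88: HIT. Cache (LRU->MRU): [56 88]
  4. access 75: MISS. Cache (LRU->MRU): [56 88 75]
  5. access 19: MISS. Cache (LRU->MRU): [56 88 75 19]
  6. access 75: HIT. Cache (LRU->MRU): [56 88 19 75]
  7. access 88: HIT. Cache (LRU->MRU): [56 19 75 88]
  8. access 42: MISS. Cache (LRU->MRU): [56 19 75 88 42]
  9. access 42: HIT. Cache (LRU->MRU): [56 19 75 88 42]
  10. access 42: HIT. Cache (LRU->MRU): [56 19 75 88 42]
  11. access 19: HIT. Cache (LRU->MRU): [56 75 88 42 19]
  12. access 19: HIT. Cache (LRU->MRU): [56 75 88 42 19]
  13. access 88: HIT. Cache (LRU->MRU): [56 75 42 19 88]
  14. access 42: HIT. Cache (LRU->MRU): [56 75 19 88 42]
  15. access 19: HIT. Cache (LRU->MRU): [56 75 88 42 19]
  16. access 70: MISS, evict 56. Cache (LRU->MRU): [75 88 42 19 70]
  17. access 88: HIT. Cache (LRU->MRU): [75 42 19 70 88]
  18. access 19: HIT. Cache (LRU->MRU): [75 42 70 88 19]
  19. access 19: HIT. Cache (LRU->MRU): [75 42 70 88 19]
  20. access 56: MISS, evict 75. Cache (LRU->MRU): [42 70 88 19 56]
  21. access 19: HIT. Cache (LRU->MRU): [42 70 88 56 19]
  22. access 88: HIT. Cache (LRU->MRU): [42 70 56 19 88]
  23. access 88: HIT. Cache (LRU->MRU): [42 70 56 19 88]
  24. access 19: HIT. Cache (LRU->MRU): [42 70 56 88 19]
  25. access 42: HIT. Cache (LRU->MRU): [70 56 88 19 42]
  26. access 42: HIT. Cache (LRU->MRU): [70 56 88 19 42]
  27. access 19: HIT. Cache (LRU->MRU): [70 56 88 42 19]
  28. access 19: HIT. Cache (LRU->MRU): [70 56 88 42 19]
  29. access 75: MISS, evict 70. Cache (LRU->MRU): [56 88 42 19 75]
  30. access 42: HIT. Cache (LRU->MRU): [56 88 19 75 42]
  31. access 19: HIT. Cache (LRU->MRU): [56 88 75 42 19]
  32. access 75: HIT. Cache (LRU->MRU): [56 88 42 19 75]
Total: 24 hits, 8 misses, 3 evictions

Answer: 3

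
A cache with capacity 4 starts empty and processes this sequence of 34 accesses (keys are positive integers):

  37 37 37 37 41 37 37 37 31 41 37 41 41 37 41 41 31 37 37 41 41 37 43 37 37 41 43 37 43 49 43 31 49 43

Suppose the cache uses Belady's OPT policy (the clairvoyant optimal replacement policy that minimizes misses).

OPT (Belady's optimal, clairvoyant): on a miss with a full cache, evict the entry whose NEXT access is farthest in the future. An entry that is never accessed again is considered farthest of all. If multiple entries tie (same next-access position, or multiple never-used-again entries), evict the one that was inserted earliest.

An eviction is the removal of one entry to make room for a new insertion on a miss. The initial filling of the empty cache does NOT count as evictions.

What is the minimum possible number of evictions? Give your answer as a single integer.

OPT (Belady) simulation (capacity=4):
  1. access 37: MISS. Cache: [37]
  2. access 37: HIT. Next use of 37: step 3. Cache: [37]
  3. access 37: HIT. Next use of 37: step 4. Cache: [37]
  4. access 37: HIT. Next use of 37: step 6. Cache: [37]
  5. access 41: MISS. Cache: [37 41]
  6. access 37: HIT. Next use of 37: step 7. Cache: [37 41]
  7. access 37: HIT. Next use of 37: step 8. Cache: [37 41]
  8. access 37: HIT. Next use of 37: step 11. Cache: [37 41]
  9. access 31: MISS. Cache: [37 41 31]
  10. access 41: HIT. Next use of 41: step 12. Cache: [37 41 31]
  11. access 37: HIT. Next use of 37: step 14. Cache: [37 41 31]
  12. access 41: HIT. Next use of 41: step 13. Cache: [37 41 31]
  13. access 41: HIT. Next use of 41: step 15. Cache: [37 41 31]
  14. access 37: HIT. Next use of 37: step 18. Cache: [37 41 31]
  15. access 41: HIT. Next use of 41: step 16. Cache: [37 41 31]
  16. access 41: HIT. Next use of 41: step 20. Cache: [37 41 31]
  17. access 31: HIT. Next use of 31: step 32. Cache: [37 41 31]
  18. access 37: HIT. Next use of 37: step 19. Cache: [37 41 31]
  19. access 37: HIT. Next use of 37: step 22. Cache: [37 41 31]
  20. access 41: HIT. Next use of 41: step 21. Cache: [37 41 31]
  21. access 41: HIT. Next use of 41: step 26. Cache: [37 41 31]
  22. access 37: HIT. Next use of 37: step 24. Cache: [37 41 31]
  23. access 43: MISS. Cache: [37 41 31 43]
  24. access 37: HIT. Next use of 37: step 25. Cache: [37 41 31 43]
  25. access 37: HIT. Next use of 37: step 28. Cache: [37 41 31 43]
  26. access 41: HIT. Next use of 41: never. Cache: [37 41 31 43]
  27. access 43: HIT. Next use of 43: step 29. Cache: [37 41 31 43]
  28. access 37: HIT. Next use of 37: never. Cache: [37 41 31 43]
  29. access 43: HIT. Next use of 43: step 31. Cache: [37 41 31 43]
  30. access 49: MISS, evict 37 (next use: never). Cache: [41 31 43 49]
  31. access 43: HIT. Next use of 43: step 34. Cache: [41 31 43 49]
  32. access 31: HIT. Next use of 31: never. Cache: [41 31 43 49]
  33. access 49: HIT. Next use of 49: never. Cache: [41 31 43 49]
  34. access 43: HIT. Next use of 43: never. Cache: [41 31 43 49]
Total: 29 hits, 5 misses, 1 evictions

Answer: 1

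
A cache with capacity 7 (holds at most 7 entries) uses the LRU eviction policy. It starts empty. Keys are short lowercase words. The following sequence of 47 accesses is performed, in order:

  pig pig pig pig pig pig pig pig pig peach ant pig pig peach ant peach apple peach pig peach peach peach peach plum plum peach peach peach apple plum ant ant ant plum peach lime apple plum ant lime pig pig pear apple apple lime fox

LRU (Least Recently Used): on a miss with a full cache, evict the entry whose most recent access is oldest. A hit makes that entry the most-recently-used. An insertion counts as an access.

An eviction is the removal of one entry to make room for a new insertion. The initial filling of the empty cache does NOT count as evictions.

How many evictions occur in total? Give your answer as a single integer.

LRU simulation (capacity=7):
  1. access pig: MISS. Cache (LRU->MRU): [pig]
  2. access pig: HIT. Cache (LRU->MRU): [pig]
  3. access pig: HIT. Cache (LRU->MRU): [pig]
  4. access pig: HIT. Cache (LRU->MRU): [pig]
  5. access pig: HIT. Cache (LRU->MRU): [pig]
  6. access pig: HIT. Cache (LRU->MRU): [pig]
  7. access pig: HIT. Cache (LRU->MRU): [pig]
  8. access pig: HIT. Cache (LRU->MRU): [pig]
  9. access pig: HIT. Cache (LRU->MRU): [pig]
  10. access peach: MISS. Cache (LRU->MRU): [pig peach]
  11. access ant: MISS. Cache (LRU->MRU): [pig peach ant]
  12. access pig: HIT. Cache (LRU->MRU): [peach ant pig]
  13. access pig: HIT. Cache (LRU->MRU): [peach ant pig]
  14. access peach: HIT. Cache (LRU->MRU): [ant pig peach]
  15. access ant: HIT. Cache (LRU->MRU): [pig peach ant]
  16. access peach: HIT. Cache (LRU->MRU): [pig ant peach]
  17. access apple: MISS. Cache (LRU->MRU): [pig ant peach apple]
  18. access peach: HIT. Cache (LRU->MRU): [pig ant apple peach]
  19. access pig: HIT. Cache (LRU->MRU): [ant apple peach pig]
  20. access peach: HIT. Cache (LRU->MRU): [ant apple pig peach]
  21. access peach: HIT. Cache (LRU->MRU): [ant apple pig peach]
  22. access peach: HIT. Cache (LRU->MRU): [ant apple pig peach]
  23. access peach: HIT. Cache (LRU->MRU): [ant apple pig peach]
  24. access plum: MISS. Cache (LRU->MRU): [ant apple pig peach plum]
  25. access plum: HIT. Cache (LRU->MRU): [ant apple pig peach plum]
  26. access peach: HIT. Cache (LRU->MRU): [ant apple pig plum peach]
  27. access peach: HIT. Cache (LRU->MRU): [ant apple pig plum peach]
  28. access peach: HIT. Cache (LRU->MRU): [ant apple pig plum peach]
  29. access apple: HIT. Cache (LRU->MRU): [ant pig plum peach apple]
  30. access plum: HIT. Cache (LRU->MRU): [ant pig peach apple plum]
  31. access ant: HIT. Cache (LRU->MRU): [pig peach apple plum ant]
  32. access ant: HIT. Cache (LRU->MRU): [pig peach apple plum ant]
  33. access ant: HIT. Cache (LRU->MRU): [pig peach apple plum ant]
  34. access plum: HIT. Cache (LRU->MRU): [pig peach apple ant plum]
  35. access peach: HIT. Cache (LRU->MRU): [pig apple ant plum peach]
  36. access lime: MISS. Cache (LRU->MRU): [pig apple ant plum peach lime]
  37. access apple: HIT. Cache (LRU->MRU): [pig ant plum peach lime apple]
  38. access plum: HIT. Cache (LRU->MRU): [pig ant peach lime apple plum]
  39. access ant: HIT. Cache (LRU->MRU): [pig peach lime apple plum ant]
  40. access lime: HIT. Cache (LRU->MRU): [pig peach apple plum ant lime]
  41. access pig: HIT. Cache (LRU->MRU): [peach apple plum ant lime pig]
  42. access pig: HIT. Cache (LRU->MRU): [peach apple plum ant lime pig]
  43. access pear: MISS. Cache (LRU->MRU): [peach apple plum ant lime pig pear]
  44. access apple: HIT. Cache (LRU->MRU): [peach plum ant lime pig pear apple]
  45. access apple: HIT. Cache (LRU->MRU): [peach plum ant lime pig pear apple]
  46. access lime: HIT. Cache (LRU->MRU): [peach plum ant pig pear apple lime]
  47. access fox: MISS, evict peach. Cache (LRU->MRU): [plum ant pig pear apple lime fox]
Total: 39 hits, 8 misses, 1 evictions

Answer: 1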